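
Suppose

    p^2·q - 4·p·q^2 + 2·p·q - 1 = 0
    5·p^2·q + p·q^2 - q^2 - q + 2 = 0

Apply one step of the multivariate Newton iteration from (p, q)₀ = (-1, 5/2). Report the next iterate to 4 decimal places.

(-0.7640, 1.6790)

At (-1, 5/2): F = (21.5000, -0.5000).
Jacobian J = [[2·p·q - 4·q^2 + 2·q, p^2 - 8·p·q + 2·p], [10·p·q + q^2, 5·p^2 + 2·p·q - 2·q - 1]].
At the point, J = [[-25.0000, 19.0000], [-18.7500, -6.0000]] (det J = 506.2500).
Solving J·Δ = −F gives Δ = (0.2360, -0.8210).
Then the next iterate is (p, q)₁ = (-0.7640, 1.6790).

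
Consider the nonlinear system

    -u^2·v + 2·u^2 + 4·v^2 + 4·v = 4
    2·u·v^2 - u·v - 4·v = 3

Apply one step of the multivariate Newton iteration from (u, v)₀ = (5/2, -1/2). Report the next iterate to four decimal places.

(1.6795, -0.4409)

At (5/2, -1/2): F = (10.6250, 1.5000).
Jacobian J = [[-2·u·v + 4·u, -u^2 + 8·v + 4], [2·v^2 - v, 4·u·v - u - 4]].
At the point, J = [[12.5000, -6.2500], [1.0000, -11.5000]] (det J = -137.5000).
Solving J·Δ = −F gives Δ = (-0.8205, 0.0591).
Then the next iterate is (u, v)₁ = (1.6795, -0.4409).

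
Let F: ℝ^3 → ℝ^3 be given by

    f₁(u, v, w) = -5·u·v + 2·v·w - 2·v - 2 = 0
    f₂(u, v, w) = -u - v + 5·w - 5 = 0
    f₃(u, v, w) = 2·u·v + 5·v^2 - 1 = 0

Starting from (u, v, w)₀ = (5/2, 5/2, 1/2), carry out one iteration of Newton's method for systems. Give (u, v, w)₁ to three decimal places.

At (5/2, 5/2, 1/2): F = (-35.750, -7.500, 42.750).
Jacobian J = [[-5·v, -5·u + 2·w - 2, 2·v], [-1, -1, 5], [2·v, 2·u + 10·v, 0]].
At the point, J = [[-12.500, -13.500, 5.000], [-1.000, -1.000, 5.000], [5.000, 30.000, 0.000]] (det J = 1412.500).
Solving J·Δ = −F gives Δ = (-1.108, -1.240, 1.030).
Then the next iterate is (u, v, w)₁ = (1.392, 1.260, 1.530).

(1.392, 1.260, 1.530)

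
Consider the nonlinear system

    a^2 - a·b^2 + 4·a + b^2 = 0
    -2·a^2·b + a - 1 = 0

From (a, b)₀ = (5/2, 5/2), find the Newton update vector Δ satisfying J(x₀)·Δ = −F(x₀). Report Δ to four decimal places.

At (5/2, 5/2): F = (6.8750, -29.7500).
Jacobian J = [[2·a - b^2 + 4, -2·a·b + 2·b], [-4·a·b + 1, -2·a^2]].
At the point, J = [[2.7500, -7.5000], [-24.0000, -12.5000]] (det J = -214.3750).
Solving J·Δ = −F gives Δ = (-1.4417, 0.3880).

(-1.4417, 0.3880)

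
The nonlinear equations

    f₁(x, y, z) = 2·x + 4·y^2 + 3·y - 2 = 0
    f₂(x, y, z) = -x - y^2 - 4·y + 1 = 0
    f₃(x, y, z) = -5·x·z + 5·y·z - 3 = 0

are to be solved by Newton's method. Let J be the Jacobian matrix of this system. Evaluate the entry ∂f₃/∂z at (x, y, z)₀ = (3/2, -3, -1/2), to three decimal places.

∂f₃/∂z = -5·x + 5·y.
At (3/2, -3, -1/2) this is -22.500.

-22.500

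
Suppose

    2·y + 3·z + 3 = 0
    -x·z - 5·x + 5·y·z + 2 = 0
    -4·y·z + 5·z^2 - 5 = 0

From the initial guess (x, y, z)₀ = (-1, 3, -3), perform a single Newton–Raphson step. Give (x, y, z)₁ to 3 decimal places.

(2.883, 1.100, -1.733)

At (-1, 3, -3): F = (0.000, -41.000, 76.000).
Jacobian J = [[0, 2, 3], [-z - 5, 5·z, -x + 5·y], [0, -4·z, -4·y + 10·z]].
At the point, J = [[0.000, 2.000, 3.000], [-2.000, -15.000, 16.000], [0.000, 12.000, -42.000]] (det J = -240.000).
Solving J·Δ = −F gives Δ = (3.883, -1.900, 1.267).
Then the next iterate is (x, y, z)₁ = (2.883, 1.100, -1.733).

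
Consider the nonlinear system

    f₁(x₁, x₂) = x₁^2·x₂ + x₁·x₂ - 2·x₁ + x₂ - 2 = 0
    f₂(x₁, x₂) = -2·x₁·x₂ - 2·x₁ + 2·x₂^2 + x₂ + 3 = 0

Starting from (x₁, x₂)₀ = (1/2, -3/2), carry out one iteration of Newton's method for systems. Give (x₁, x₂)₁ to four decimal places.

(-0.2920, -0.5487)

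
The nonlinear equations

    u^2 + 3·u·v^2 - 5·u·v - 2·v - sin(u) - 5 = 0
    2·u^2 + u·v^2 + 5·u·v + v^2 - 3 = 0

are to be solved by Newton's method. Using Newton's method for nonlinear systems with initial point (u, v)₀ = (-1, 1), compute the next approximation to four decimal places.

At (-1, 1): F = (-3.158529, -6.0000).
Jacobian J = [[2·u + 3·v^2 - 5·v - cos(u), 6·u·v - 5·u - 2], [4·u + v^2 + 5·v, 2·u·v + 5·u + 2·v]].
At the point, J = [[-4.540302, -3.0000], [2.0000, -5.0000]] (det J = 28.701512).
Solving J·Δ = −F gives Δ = (0.0769, -1.1692).
Then the next iterate is (u, v)₁ = (-0.9231, -0.1692).

(-0.9231, -0.1692)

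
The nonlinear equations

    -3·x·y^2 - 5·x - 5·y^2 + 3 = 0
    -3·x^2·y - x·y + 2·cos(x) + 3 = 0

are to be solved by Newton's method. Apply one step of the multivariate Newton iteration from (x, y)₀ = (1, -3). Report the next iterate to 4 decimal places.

(0.4046, -1.8553)

At (1, -3): F = (-74.0000, 16.080605).
Jacobian J = [[-3·y^2 - 5, -6·x·y - 10·y], [-6·x·y - y - 2·sin(x), -3·x^2 - x]].
At the point, J = [[-32.0000, 48.0000], [19.317058, -4.0000]] (det J = -799.218785).
Solving J·Δ = −F gives Δ = (-0.5954, 1.1447).
Then the next iterate is (x, y)₁ = (0.4046, -1.8553).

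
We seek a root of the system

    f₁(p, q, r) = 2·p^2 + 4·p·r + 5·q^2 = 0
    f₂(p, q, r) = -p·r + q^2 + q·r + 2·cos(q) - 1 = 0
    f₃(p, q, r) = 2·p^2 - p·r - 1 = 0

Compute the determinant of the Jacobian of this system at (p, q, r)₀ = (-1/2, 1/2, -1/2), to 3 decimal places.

-6.456

J = [[4·p + 4·r, 10·q, 4·p], [-r, 2·q + r - 2·sin(q), -p + q], [4·p - r, 0, -p]].
At the point, J = [[-4.000, 5.000, -2.000], [0.500, -0.45885, 1.000], [-1.500, 0.000, 0.500]].
det J = -6.456.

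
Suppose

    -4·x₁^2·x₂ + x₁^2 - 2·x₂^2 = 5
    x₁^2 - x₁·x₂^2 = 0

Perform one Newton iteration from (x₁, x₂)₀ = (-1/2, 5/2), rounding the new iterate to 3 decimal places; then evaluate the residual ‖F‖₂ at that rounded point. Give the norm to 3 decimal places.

6.170

At (-1/2, 5/2): F = (-19.750, 3.375).
Jacobian J = [[-8·x₁·x₂ + 2·x₁, -4·x₁^2 - 4·x₂], [2·x₁ - x₂^2, -2·x₁·x₂]].
At the point, J = [[9.000, -11.000], [-7.250, 2.500]] (det J = -57.250).
Solving J·Δ = −F gives Δ = (-0.214, -1.971).
Then the next iterate is (x₁, x₂)₁ = (-0.714, 0.529).
Re-evaluating at (-0.714, 0.529): F = (-6.12861, 0.70960), so ‖F‖₂ = 6.170.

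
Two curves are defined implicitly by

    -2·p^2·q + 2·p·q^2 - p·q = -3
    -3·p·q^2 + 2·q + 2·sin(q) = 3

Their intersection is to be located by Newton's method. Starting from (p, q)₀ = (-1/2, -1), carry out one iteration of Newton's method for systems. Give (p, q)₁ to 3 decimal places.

(-2.231, -1.134)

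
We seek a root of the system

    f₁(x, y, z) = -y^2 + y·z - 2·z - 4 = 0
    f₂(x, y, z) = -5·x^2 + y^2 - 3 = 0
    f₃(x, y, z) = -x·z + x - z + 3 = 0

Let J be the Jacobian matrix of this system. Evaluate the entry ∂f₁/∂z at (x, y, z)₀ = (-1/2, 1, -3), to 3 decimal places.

-1.000

∂f₁/∂z = y - 2.
At (-1/2, 1, -3) this is -1.000.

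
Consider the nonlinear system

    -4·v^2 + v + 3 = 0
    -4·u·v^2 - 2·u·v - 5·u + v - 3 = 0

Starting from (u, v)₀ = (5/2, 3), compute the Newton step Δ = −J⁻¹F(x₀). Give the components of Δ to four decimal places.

At (5/2, 3): F = (-30.0000, -117.5000).
Jacobian J = [[0, -8·v + 1], [-4·v^2 - 2·v - 5, -8·u·v - 2·u + 1]].
At the point, J = [[0.0000, -23.0000], [-47.0000, -64.0000]] (det J = -1081.0000).
Solving J·Δ = −F gives Δ = (-0.7239, -1.3043).

(-0.7239, -1.3043)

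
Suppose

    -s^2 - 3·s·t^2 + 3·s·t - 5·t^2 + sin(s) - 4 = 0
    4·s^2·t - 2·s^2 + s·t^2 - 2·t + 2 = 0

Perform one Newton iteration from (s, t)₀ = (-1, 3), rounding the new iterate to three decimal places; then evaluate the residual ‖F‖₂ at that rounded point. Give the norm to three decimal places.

At (-1, 3): F = (-32.84147, -3.000).
Jacobian J = [[-2·s - 3·t^2 + 3·t + cos(s), -6·s·t + 3·s - 10·t], [8·s·t - 4·s + t^2, 4·s^2 + 2·s·t - 2]].
At the point, J = [[-15.45970, -15.000], [-11.000, -4.000]] (det J = -103.16121).
Solving J·Δ = −F gives Δ = (0.837, -3.052).
Then the next iterate is (s, t)₁ = (-0.163, -0.052).
Re-evaluating at (-0.163, -0.052): F = (-4.17562, 2.04489), so ‖F‖₂ = 4.649.

4.649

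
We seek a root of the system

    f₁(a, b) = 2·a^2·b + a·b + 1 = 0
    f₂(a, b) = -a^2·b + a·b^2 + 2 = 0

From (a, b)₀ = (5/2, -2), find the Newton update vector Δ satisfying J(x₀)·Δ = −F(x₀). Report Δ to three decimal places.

(-0.703, 0.902)

At (5/2, -2): F = (-29.000, 24.500).
Jacobian J = [[4·a·b + b, 2·a^2 + a], [-2·a·b + b^2, -a^2 + 2·a·b]].
At the point, J = [[-22.000, 15.000], [14.000, -16.250]] (det J = 147.500).
Solving J·Δ = −F gives Δ = (-0.703, 0.902).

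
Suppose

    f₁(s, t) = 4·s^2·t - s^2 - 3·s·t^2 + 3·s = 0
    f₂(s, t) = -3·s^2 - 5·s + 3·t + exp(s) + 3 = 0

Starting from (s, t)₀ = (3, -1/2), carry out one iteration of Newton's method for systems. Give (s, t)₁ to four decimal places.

At (3, -1/2): F = (-20.2500, -20.414463).
Jacobian J = [[8·s·t - 2·s - 3·t^2 + 3, 4·s^2 - 6·s·t], [-6·s + exp(s) - 5, 3]].
At the point, J = [[-15.7500, 45.0000], [-2.914463, 3.0000]] (det J = 83.900838).
Solving J·Δ = −F gives Δ = (-10.2252, -3.1288).
Then the next iterate is (s, t)₁ = (-7.2252, -3.6288).

(-7.2252, -3.6288)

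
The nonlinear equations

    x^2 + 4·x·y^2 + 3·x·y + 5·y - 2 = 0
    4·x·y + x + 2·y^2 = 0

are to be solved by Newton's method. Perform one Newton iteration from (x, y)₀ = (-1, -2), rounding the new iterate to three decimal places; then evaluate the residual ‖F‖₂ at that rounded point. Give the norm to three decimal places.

8.808

At (-1, -2): F = (-21.000, 15.000).
Jacobian J = [[2·x + 4·y^2 + 3·y, 8·x·y + 3·x + 5], [4·y + 1, 4·x + 4·y]].
At the point, J = [[8.000, 18.000], [-7.000, -12.000]] (det J = 30.000).
Solving J·Δ = −F gives Δ = (0.600, 0.900).
Then the next iterate is (x, y)₁ = (-0.400, -1.100).
Re-evaluating at (-0.400, -1.100): F = (-7.956, 3.780), so ‖F‖₂ = 8.808.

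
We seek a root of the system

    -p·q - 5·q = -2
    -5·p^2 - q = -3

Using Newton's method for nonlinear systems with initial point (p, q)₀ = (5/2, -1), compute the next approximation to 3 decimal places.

At (5/2, -1): F = (9.500, -27.250).
Jacobian J = [[-q, -p - 5], [-10·p, -1]].
At the point, J = [[1.000, -7.500], [-25.000, -1.000]] (det J = -188.500).
Solving J·Δ = −F gives Δ = (-1.135, 1.115).
Then the next iterate is (p, q)₁ = (1.365, 0.115).

(1.365, 0.115)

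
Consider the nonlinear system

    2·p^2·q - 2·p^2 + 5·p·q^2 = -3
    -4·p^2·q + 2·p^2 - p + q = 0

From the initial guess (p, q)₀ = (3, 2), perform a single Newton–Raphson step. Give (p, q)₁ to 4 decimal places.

(2.1761, 1.2995)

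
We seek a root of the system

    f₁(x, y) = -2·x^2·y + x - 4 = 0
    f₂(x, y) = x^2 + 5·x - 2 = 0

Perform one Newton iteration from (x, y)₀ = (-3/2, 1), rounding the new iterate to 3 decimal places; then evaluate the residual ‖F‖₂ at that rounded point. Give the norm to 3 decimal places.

43.784

At (-3/2, 1): F = (-10.000, -7.250).
Jacobian J = [[-4·x·y + 1, -2·x^2], [2·x + 5, 0]].
At the point, J = [[7.000, -4.500], [2.000, 0.000]] (det J = 9.000).
Solving J·Δ = −F gives Δ = (3.625, 3.417).
Then the next iterate is (x, y)₁ = (2.125, 4.417).
Re-evaluating at (2.125, 4.417): F = (-41.76603, 13.14062), so ‖F‖₂ = 43.784.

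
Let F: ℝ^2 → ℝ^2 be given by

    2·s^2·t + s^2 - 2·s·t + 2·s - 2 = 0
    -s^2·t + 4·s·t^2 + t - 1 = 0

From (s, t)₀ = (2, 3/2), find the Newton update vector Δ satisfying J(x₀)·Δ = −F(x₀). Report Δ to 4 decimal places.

(-0.6667, -0.5000)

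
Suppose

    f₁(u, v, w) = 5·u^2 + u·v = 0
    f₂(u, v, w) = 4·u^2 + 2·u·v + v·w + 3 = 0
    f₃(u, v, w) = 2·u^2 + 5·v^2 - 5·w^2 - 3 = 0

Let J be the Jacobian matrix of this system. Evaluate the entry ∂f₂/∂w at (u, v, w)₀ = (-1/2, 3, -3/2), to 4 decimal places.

∂f₂/∂w = v.
At (-1/2, 3, -3/2) this is 3.0000.

3.0000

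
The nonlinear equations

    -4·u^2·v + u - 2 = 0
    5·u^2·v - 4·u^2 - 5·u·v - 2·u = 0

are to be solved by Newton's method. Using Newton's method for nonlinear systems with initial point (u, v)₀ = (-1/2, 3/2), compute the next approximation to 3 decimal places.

At (-1/2, 3/2): F = (-4.000, 5.625).
Jacobian J = [[-8·u·v + 1, -4·u^2], [10·u·v - 8·u - 5·v - 2, 5·u^2 - 5·u]].
At the point, J = [[7.000, -1.000], [-13.000, 3.750]] (det J = 13.250).
Solving J·Δ = −F gives Δ = (0.708, 0.953).
Then the next iterate is (u, v)₁ = (0.208, 2.453).

(0.208, 2.453)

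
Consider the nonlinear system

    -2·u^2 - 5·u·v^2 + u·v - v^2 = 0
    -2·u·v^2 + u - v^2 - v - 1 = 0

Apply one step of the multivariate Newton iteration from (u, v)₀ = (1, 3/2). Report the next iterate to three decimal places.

At (1, 3/2): F = (-14.000, -8.250).
Jacobian J = [[-4·u - 5·v^2 + v, -10·u·v + u - 2·v], [-2·v^2 + 1, -4·u·v - 2·v - 1]].
At the point, J = [[-13.750, -17.000], [-3.500, -10.000]] (det J = 78.000).
Solving J·Δ = −F gives Δ = (0.003, -0.826).
Then the next iterate is (u, v)₁ = (1.003, 0.674).

(1.003, 0.674)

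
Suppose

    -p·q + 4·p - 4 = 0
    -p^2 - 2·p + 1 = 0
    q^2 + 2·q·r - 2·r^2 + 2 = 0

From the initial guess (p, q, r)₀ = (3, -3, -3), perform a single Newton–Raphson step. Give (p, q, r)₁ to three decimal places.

(1.250, -1.417, -1.667)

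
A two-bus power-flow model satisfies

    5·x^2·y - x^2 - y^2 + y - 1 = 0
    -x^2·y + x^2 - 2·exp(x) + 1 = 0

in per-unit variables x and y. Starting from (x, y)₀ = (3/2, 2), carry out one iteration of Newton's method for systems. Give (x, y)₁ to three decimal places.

At (3/2, 2): F = (17.250, -10.21338).
Jacobian J = [[10·x·y - 2·x, 5·x^2 - 2·y + 1], [-2·x·y + 2·x - 2·exp(x), -x^2]].
At the point, J = [[27.000, 8.250], [-11.96338, -2.250]] (det J = 37.94787).
Solving J·Δ = −F gives Δ = (-1.198, 1.829).
Then the next iterate is (x, y)₁ = (0.302, 3.829).

(0.302, 3.829)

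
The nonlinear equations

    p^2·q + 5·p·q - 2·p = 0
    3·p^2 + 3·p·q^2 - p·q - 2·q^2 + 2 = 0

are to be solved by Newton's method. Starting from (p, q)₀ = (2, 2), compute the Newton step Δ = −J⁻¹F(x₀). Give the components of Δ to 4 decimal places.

(-0.3333, -1.3333)

At (2, 2): F = (24.0000, 26.0000).
Jacobian J = [[2·p·q + 5·q - 2, p^2 + 5·p], [6·p + 3·q^2 - q, 6·p·q - p - 4·q]].
At the point, J = [[16.0000, 14.0000], [22.0000, 14.0000]] (det J = -84.0000).
Solving J·Δ = −F gives Δ = (-0.3333, -1.3333).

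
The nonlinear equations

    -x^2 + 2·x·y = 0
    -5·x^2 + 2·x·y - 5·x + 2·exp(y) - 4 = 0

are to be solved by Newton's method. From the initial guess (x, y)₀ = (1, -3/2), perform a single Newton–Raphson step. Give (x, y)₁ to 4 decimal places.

(0.0188, -1.9531)

At (1, -3/2): F = (-4.0000, -16.553740).
Jacobian J = [[-2·x + 2·y, 2·x], [-10·x + 2·y - 5, 2·x + 2·exp(y)]].
At the point, J = [[-5.0000, 2.0000], [-18.0000, 2.446260]] (det J = 23.768698).
Solving J·Δ = −F gives Δ = (-0.9812, -0.4531).
Then the next iterate is (x, y)₁ = (0.0188, -1.9531).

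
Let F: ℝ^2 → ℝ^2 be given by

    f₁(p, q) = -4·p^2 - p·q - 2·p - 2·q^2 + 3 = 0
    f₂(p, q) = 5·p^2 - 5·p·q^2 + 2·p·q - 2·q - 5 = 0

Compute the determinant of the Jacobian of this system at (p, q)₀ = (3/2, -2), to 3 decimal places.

J = [[-8·p - q - 2, -p - 4·q], [10·p - 5·q^2 + 2·q, -10·p·q + 2·p - 2]].
At the point, J = [[-12.000, 6.500], [-9.000, 31.000]].
det J = -313.500.

-313.500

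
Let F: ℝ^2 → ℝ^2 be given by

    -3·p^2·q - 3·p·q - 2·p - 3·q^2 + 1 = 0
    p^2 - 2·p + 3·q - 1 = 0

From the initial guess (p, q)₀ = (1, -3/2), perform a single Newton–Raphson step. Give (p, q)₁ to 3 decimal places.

At (1, -3/2): F = (1.250, -6.500).
Jacobian J = [[-6·p·q - 3·q - 2, -3·p^2 - 3·p - 6·q], [2·p - 2, 3]].
At the point, J = [[11.500, 3.000], [0.000, 3.000]] (det J = 34.500).
Solving J·Δ = −F gives Δ = (-0.674, 2.167).
Then the next iterate is (p, q)₁ = (0.326, 0.667).

(0.326, 0.667)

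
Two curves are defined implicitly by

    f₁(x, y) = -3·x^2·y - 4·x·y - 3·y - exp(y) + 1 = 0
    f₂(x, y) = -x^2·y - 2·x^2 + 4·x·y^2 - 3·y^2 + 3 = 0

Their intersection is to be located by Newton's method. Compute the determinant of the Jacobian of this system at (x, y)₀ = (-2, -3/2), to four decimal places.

J = [[-6·x·y - 4·y, -3·x^2 - 4·x - exp(y) - 3], [-2·x·y - 4·x + 4·y^2, -x^2 + 8·x·y - 6·y]].
At the point, J = [[-12.0000, -7.223130], [11.0000, 29.0000]].
det J = -268.5456.

-268.5456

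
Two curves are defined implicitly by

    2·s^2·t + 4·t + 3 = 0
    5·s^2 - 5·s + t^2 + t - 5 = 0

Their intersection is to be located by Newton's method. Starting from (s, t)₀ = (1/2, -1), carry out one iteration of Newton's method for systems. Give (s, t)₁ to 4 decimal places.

(-14.3125, -7.2500)

At (1/2, -1): F = (-1.5000, -6.2500).
Jacobian J = [[4·s·t, 2·s^2 + 4], [10·s - 5, 2·t + 1]].
At the point, J = [[-2.0000, 4.5000], [0.0000, -1.0000]] (det J = 2.0000).
Solving J·Δ = −F gives Δ = (-14.8125, -6.2500).
Then the next iterate is (s, t)₁ = (-14.3125, -7.2500).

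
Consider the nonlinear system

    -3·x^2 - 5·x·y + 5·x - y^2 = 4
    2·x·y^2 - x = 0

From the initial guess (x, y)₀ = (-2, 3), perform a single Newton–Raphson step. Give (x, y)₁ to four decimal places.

At (-2, 3): F = (-5.0000, -34.0000).
Jacobian J = [[-6·x - 5·y + 5, -5·x - 2·y], [2·y^2 - 1, 4·x·y]].
At the point, J = [[2.0000, 4.0000], [17.0000, -24.0000]] (det J = -116.0000).
Solving J·Δ = −F gives Δ = (2.2069, 0.1466).
Then the next iterate is (x, y)₁ = (0.2069, 3.1466).

(0.2069, 3.1466)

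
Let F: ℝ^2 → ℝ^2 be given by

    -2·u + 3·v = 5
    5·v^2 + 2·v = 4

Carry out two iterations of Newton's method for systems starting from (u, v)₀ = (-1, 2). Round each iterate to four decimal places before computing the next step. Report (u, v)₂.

(-1.3438, 0.7708)

At (-1, 2): F = (3.0000, 20.0000).
Jacobian J = [[-2, 3], [0, 10·v + 2]].
At the point, J = [[-2.0000, 3.0000], [0.0000, 22.0000]] (det J = -44.0000).
Solving J·Δ = −F gives Δ = (0.1364, -0.9091).
Then the next iterate is (u, v)₁ = (-0.8636, 1.0909).
Round to (-0.8636, 1.0909) and repeat: F = (-0.0001, 4.132114), J = [[-2.0000, 3.0000], [0.0000, 12.9090]].
Δ = (-0.4802, -0.3201), so (u, v)₂ = (-1.3438, 0.7708).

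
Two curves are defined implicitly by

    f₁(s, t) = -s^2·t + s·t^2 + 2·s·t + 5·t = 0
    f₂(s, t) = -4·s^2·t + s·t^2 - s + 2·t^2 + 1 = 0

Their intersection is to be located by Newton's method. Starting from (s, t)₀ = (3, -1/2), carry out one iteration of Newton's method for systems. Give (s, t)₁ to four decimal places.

At (3, -1/2): F = (-0.2500, 17.2500).
Jacobian J = [[-2·s·t + t^2 + 2·t, -s^2 + 2·s·t + 2·s + 5], [-8·s·t + t^2 - 1, -4·s^2 + 2·s·t + 4·t]].
At the point, J = [[2.2500, -1.0000], [11.2500, -41.0000]] (det J = -81.0000).
Solving J·Δ = −F gives Δ = (0.3395, 0.5139).
Then the next iterate is (s, t)₁ = (3.3395, 0.0139).

(3.3395, 0.0139)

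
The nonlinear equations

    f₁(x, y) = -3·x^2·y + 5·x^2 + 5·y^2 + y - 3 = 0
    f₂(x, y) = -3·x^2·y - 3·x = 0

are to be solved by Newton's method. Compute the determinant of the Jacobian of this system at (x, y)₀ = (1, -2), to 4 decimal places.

132.0000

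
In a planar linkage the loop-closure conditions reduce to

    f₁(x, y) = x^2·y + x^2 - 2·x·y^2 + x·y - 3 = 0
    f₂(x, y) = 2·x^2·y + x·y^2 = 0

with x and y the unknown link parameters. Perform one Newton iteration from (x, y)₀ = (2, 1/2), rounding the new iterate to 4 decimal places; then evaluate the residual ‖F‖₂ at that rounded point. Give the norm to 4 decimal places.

1.2477

At (2, 1/2): F = (3.0000, 4.5000).
Jacobian J = [[2·x·y + 2·x - 2·y^2 + y, x^2 - 4·x·y + x], [4·x·y + y^2, 2·x^2 + 2·x·y]].
At the point, J = [[6.0000, 2.0000], [4.2500, 10.0000]] (det J = 51.5000).
Solving J·Δ = −F gives Δ = (-0.4078, -0.2767).
Then the next iterate is (x, y)₁ = (1.5922, 0.2233).
Re-evaluating at (1.5922, 0.2233): F = (0.297944, 1.211568), so ‖F‖₂ = 1.2477.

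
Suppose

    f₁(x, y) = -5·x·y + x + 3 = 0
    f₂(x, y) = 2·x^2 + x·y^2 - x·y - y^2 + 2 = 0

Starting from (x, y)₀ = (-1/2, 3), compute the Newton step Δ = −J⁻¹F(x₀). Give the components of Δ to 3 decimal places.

At (-1/2, 3): F = (10.000, -9.500).
Jacobian J = [[-5·y + 1, -5·x], [4·x + y^2 - y, 2·x·y - x - 2·y]].
At the point, J = [[-14.000, 2.500], [4.000, -8.500]] (det J = 109.000).
Solving J·Δ = −F gives Δ = (0.562, -0.853).

(0.562, -0.853)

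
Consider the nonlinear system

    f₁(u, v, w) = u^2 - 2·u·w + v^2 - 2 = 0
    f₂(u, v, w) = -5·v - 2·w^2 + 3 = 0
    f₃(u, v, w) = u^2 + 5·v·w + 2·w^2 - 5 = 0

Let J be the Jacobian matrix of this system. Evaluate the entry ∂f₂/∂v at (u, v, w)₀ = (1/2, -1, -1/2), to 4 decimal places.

∂f₂/∂v = -5.
At (1/2, -1, -1/2) this is -5.0000.

-5.0000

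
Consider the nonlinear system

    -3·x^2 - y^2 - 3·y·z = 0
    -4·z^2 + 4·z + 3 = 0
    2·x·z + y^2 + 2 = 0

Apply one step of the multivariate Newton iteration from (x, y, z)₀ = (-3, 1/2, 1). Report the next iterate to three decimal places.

At (-3, 1/2, 1): F = (-28.750, 3.000, -3.750).
Jacobian J = [[-6·x, -2·y - 3·z, -3·y], [0, 0, -8·z + 4], [2·z, 2·y, 2·x]].
At the point, J = [[18.000, -4.000, -1.500], [0.000, 0.000, -4.000], [2.000, 1.000, -6.000]] (det J = 104.000).
Solving J·Δ = −F gives Δ = (2.418, 3.413, 0.750).
Then the next iterate is (x, y, z)₁ = (-0.582, 3.913, 1.750).

(-0.582, 3.913, 1.750)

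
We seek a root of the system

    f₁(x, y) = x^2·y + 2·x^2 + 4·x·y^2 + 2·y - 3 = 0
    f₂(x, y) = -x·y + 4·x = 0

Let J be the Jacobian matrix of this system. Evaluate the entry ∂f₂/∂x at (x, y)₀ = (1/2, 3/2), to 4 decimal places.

2.5000

∂f₂/∂x = -y + 4.
At (1/2, 3/2) this is 2.5000.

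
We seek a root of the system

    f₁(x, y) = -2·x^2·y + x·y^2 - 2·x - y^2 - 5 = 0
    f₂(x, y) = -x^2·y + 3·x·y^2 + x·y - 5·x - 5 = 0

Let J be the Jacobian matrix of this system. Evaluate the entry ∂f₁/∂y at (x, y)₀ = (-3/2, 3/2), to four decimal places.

-12.0000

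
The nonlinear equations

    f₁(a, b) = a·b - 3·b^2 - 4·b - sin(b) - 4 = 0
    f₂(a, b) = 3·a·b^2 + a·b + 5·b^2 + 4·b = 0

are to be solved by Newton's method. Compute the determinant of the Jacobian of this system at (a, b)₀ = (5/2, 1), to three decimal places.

63.661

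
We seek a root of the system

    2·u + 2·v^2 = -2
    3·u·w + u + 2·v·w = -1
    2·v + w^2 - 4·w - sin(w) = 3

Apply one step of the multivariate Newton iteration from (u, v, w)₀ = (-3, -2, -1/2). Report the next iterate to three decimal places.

At (-3, -2, -1/2): F = (4.000, 4.500, -4.27057).
Jacobian J = [[2, 4·v, 0], [3·w + 1, 2·w, 3·u + 2·v], [0, 2, 2·w - cos(w) - 4]].
At the point, J = [[2.000, -8.000, 0.000], [-0.500, -1.000, -13.000], [0.000, 2.000, -5.87758]] (det J = 87.26550).
Solving J·Δ = −F gives Δ = (6.053, 2.013, -0.042).
Then the next iterate is (u, v, w)₁ = (3.053, 0.013, -0.542).

(3.053, 0.013, -0.542)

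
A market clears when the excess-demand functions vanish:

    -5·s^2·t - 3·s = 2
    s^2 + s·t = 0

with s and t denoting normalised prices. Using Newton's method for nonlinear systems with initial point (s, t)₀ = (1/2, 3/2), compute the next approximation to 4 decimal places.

(-0.1765, 2.8824)

At (1/2, 3/2): F = (-5.3750, 1.0000).
Jacobian J = [[-10·s·t - 3, -5·s^2], [2·s + t, s]].
At the point, J = [[-10.5000, -1.2500], [2.5000, 0.5000]] (det J = -2.1250).
Solving J·Δ = −F gives Δ = (-0.6765, 1.3824).
Then the next iterate is (s, t)₁ = (-0.1765, 2.8824).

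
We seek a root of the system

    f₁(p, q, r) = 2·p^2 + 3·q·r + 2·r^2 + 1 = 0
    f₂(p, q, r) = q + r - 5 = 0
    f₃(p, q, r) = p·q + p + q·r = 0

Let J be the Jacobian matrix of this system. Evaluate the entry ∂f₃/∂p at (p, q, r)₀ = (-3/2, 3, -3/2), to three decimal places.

4.000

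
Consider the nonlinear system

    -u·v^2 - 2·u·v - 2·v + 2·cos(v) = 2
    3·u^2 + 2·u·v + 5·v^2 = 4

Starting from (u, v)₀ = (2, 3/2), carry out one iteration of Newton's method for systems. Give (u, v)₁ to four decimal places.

At (2, 3/2): F = (-15.358526, 25.2500).
Jacobian J = [[-v^2 - 2·v, -2·u·v - 2·u - 2·sin(v) - 2], [6·u + 2·v, 2·u + 10·v]].
At the point, J = [[-5.2500, -13.994990], [15.0000, 19.0000]] (det J = 110.174850).
Solving J·Δ = −F gives Δ = (-0.5588, -0.8878).
Then the next iterate is (u, v)₁ = (1.4412, 0.6122).

(1.4412, 0.6122)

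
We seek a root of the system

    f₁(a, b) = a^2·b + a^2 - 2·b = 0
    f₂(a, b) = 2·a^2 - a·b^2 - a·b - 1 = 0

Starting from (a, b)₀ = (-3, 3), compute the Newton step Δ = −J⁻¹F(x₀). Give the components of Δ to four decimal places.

At (-3, 3): F = (30.0000, 53.0000).
Jacobian J = [[2·a·b + 2·a, a^2 - 2], [4·a - b^2 - b, -2·a·b - a]].
At the point, J = [[-24.0000, 7.0000], [-24.0000, 21.0000]] (det J = -336.0000).
Solving J·Δ = −F gives Δ = (0.7708, -1.6429).

(0.7708, -1.6429)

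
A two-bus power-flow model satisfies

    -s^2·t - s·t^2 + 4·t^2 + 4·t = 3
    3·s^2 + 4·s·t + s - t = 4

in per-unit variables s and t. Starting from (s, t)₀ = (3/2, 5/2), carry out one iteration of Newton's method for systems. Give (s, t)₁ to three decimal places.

At (3/2, 5/2): F = (17.000, 16.750).
Jacobian J = [[-2·s·t - t^2, -s^2 - 2·s·t + 8·t + 4], [6·s + 4·t + 1, 4·s - 1]].
At the point, J = [[-13.750, 14.250], [20.000, 5.000]] (det J = -353.750).
Solving J·Δ = −F gives Δ = (-0.434, -1.612).
Then the next iterate is (s, t)₁ = (1.066, 0.888).

(1.066, 0.888)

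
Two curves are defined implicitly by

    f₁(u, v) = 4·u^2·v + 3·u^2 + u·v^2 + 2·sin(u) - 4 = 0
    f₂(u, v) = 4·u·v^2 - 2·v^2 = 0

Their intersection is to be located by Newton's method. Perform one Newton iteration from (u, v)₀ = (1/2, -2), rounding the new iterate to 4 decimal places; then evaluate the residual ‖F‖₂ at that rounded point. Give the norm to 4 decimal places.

2.6245

At (1/2, -2): F = (-2.291149, 0.0000).
Jacobian J = [[8·u·v + 6·u + v^2 + 2·cos(u), 4·u^2 + 2·u·v], [4·v^2, 8·u·v - 4·v]].
At the point, J = [[0.755165, -1.0000], [16.0000, 0.0000]] (det J = 16.0000).
Solving J·Δ = −F gives Δ = (0.0000, -2.2911).
Then the next iterate is (u, v)₁ = (0.5000, -4.2911).
Re-evaluating at (0.5000, -4.2911): F = (2.624521, 0.0000), so ‖F‖₂ = 2.6245.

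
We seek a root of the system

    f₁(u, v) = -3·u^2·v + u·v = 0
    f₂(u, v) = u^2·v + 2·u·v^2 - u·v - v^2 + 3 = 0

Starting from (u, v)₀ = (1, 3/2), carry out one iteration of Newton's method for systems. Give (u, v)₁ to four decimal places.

(1.1429, -0.5357)

At (1, 3/2): F = (-3.0000, 5.2500).
Jacobian J = [[-6·u·v + v, -3·u^2 + u], [2·u·v + 2·v^2 - v, u^2 + 4·u·v - u - 2·v]].
At the point, J = [[-7.5000, -2.0000], [6.0000, 3.0000]] (det J = -10.5000).
Solving J·Δ = −F gives Δ = (0.1429, -2.0357).
Then the next iterate is (u, v)₁ = (1.1429, -0.5357).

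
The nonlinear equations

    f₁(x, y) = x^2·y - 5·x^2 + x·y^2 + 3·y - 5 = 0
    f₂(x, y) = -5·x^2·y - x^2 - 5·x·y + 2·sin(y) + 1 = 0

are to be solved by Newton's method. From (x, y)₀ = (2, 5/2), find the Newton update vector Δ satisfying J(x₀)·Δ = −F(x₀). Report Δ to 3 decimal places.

(-0.919, -0.497)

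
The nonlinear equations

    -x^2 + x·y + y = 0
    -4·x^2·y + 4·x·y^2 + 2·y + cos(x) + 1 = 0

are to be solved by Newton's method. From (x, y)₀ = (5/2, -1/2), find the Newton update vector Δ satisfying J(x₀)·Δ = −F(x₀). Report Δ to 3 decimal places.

At (5/2, -1/2): F = (-8.000, 14.19886).
Jacobian J = [[-2·x + y, x + 1], [-8·x·y + 4·y^2 - sin(x), -4·x^2 + 8·x·y + 2]].
At the point, J = [[-5.500, 3.500], [10.40153, -33.000]] (det J = 145.09465).
Solving J·Δ = −F gives Δ = (-1.477, -0.035).

(-1.477, -0.035)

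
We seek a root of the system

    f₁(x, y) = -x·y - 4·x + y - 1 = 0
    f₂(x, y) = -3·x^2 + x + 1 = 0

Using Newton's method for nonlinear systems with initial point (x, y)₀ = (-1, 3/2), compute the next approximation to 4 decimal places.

At (-1, 3/2): F = (6.0000, -3.0000).
Jacobian J = [[-y - 4, -x + 1], [-6·x + 1, 0]].
At the point, J = [[-5.5000, 2.0000], [7.0000, 0.0000]] (det J = -14.0000).
Solving J·Δ = −F gives Δ = (0.4286, -1.8214).
Then the next iterate is (x, y)₁ = (-0.5714, -0.3214).

(-0.5714, -0.3214)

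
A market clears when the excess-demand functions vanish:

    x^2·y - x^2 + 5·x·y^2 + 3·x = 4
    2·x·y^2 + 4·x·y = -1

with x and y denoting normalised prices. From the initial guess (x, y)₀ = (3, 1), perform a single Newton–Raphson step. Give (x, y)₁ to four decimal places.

(-3.2143, 1.7619)

At (3, 1): F = (20.0000, 19.0000).
Jacobian J = [[2·x·y - 2·x + 5·y^2 + 3, x^2 + 10·x·y], [2·y^2 + 4·y, 4·x·y + 4·x]].
At the point, J = [[8.0000, 39.0000], [6.0000, 24.0000]] (det J = -42.0000).
Solving J·Δ = −F gives Δ = (-6.2143, 0.7619).
Then the next iterate is (x, y)₁ = (-3.2143, 1.7619).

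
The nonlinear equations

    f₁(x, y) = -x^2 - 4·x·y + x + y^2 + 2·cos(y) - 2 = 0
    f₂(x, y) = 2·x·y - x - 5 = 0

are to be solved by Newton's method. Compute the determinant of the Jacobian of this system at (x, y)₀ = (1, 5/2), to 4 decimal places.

-21.2122

J = [[-2·x - 4·y + 1, -4·x + 2·y - 2·sin(y)], [2·y - 1, 2·x]].
At the point, J = [[-11.0000, -0.196944], [4.0000, 2.0000]].
det J = -21.2122.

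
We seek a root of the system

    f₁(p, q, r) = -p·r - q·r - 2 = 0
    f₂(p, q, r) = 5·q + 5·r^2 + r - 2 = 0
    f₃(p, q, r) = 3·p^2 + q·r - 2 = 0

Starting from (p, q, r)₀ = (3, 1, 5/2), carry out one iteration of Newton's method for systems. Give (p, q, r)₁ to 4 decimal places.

(1.7983, -0.9309, 1.4579)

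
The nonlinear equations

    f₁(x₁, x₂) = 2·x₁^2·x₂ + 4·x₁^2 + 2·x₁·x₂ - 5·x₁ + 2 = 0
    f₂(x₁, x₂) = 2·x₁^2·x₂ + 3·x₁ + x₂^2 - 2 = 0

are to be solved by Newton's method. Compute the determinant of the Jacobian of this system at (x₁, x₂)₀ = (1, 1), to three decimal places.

8.000

J = [[4·x₁·x₂ + 8·x₁ + 2·x₂ - 5, 2·x₁^2 + 2·x₁], [4·x₁·x₂ + 3, 2·x₁^2 + 2·x₂]].
At the point, J = [[9.000, 4.000], [7.000, 4.000]].
det J = 8.000.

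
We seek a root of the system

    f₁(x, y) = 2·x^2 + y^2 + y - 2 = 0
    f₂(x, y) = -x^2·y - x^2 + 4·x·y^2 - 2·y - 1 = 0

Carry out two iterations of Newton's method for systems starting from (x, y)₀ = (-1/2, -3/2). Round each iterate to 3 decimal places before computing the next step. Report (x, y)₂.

(0.009, -2.142)

At (-1/2, -3/2): F = (-0.750, -2.375).
Jacobian J = [[4·x, 2·y + 1], [-2·x·y - 2·x + 4·y^2, -x^2 + 8·x·y - 2]].
At the point, J = [[-2.000, -2.000], [8.500, 3.750]] (det J = 9.500).
Solving J·Δ = −F gives Δ = (0.796, -1.171).
Then the next iterate is (x, y)₁ = (0.296, -2.671).
Round to (0.296, -2.671) and repeat: F = (2.63847, 12.93535), J = [[1.184, -4.342], [29.52620, -8.41254]].
Δ = (-0.287, 0.529), so (x, y)₂ = (0.009, -2.142).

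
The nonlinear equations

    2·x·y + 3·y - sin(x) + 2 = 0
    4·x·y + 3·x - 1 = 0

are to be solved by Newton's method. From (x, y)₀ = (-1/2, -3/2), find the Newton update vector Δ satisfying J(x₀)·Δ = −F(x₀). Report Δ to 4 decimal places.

(-0.0030, 0.2545)

At (-1/2, -3/2): F = (-0.520574, 0.5000).
Jacobian J = [[2·y - cos(x), 2·x + 3], [4·y + 3, 4·x]].
At the point, J = [[-3.877583, 2.0000], [-3.0000, -2.0000]] (det J = 13.755165).
Solving J·Δ = −F gives Δ = (-0.0030, 0.2545).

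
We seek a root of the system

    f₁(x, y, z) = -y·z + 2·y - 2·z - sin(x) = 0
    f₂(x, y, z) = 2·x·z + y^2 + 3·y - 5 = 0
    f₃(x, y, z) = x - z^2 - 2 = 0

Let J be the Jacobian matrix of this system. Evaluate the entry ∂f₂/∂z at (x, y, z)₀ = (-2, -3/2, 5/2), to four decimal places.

-4.0000

∂f₂/∂z = 2·x.
At (-2, -3/2, 5/2) this is -4.0000.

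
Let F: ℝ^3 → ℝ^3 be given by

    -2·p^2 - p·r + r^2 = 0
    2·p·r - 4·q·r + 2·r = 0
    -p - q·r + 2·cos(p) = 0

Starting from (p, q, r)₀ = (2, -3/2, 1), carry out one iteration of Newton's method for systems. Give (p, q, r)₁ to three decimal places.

(1.000, -1.027, 0.324)

At (2, -3/2, 1): F = (-9.000, 12.000, -1.33229).
Jacobian J = [[-4·p - r, 0, -p + 2·r], [2·r, -4·r, 2·p - 4·q + 2], [-2·sin(p) - 1, -r, -q]].
At the point, J = [[-9.000, 0.000, 0.000], [2.000, -4.000, 12.000], [-2.81859, -1.000, 1.500]] (det J = -54.000).
Solving J·Δ = −F gives Δ = (-1.000, 0.473, -0.676).
Then the next iterate is (p, q, r)₁ = (1.000, -1.027, 0.324).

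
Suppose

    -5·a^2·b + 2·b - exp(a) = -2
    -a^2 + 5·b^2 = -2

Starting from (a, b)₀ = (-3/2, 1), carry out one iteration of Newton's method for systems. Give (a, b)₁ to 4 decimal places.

At (-3/2, 1): F = (-7.473130, 4.7500).
Jacobian J = [[-10·a·b - exp(a), -5·a^2 + 2], [-2·a, 10·b]].
At the point, J = [[14.776870, -9.2500], [3.0000, 10.0000]] (det J = 175.518698).
Solving J·Δ = −F gives Δ = (0.1754, -0.5276).
Then the next iterate is (a, b)₁ = (-1.3246, 0.4724).

(-1.3246, 0.4724)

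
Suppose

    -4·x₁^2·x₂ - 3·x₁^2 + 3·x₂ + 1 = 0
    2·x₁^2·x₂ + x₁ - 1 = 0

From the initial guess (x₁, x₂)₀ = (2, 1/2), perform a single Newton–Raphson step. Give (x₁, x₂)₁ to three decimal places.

(1.211, 0.368)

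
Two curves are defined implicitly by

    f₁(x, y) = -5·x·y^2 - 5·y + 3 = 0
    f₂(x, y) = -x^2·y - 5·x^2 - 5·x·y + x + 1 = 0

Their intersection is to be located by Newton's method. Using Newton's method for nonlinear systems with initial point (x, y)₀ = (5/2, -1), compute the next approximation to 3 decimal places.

(1.793, -0.952)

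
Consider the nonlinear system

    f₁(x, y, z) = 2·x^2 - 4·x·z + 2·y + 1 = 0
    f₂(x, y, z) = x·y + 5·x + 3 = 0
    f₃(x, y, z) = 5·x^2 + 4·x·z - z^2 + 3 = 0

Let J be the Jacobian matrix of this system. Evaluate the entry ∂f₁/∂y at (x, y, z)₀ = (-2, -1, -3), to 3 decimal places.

∂f₁/∂y = 2.
At (-2, -1, -3) this is 2.000.

2.000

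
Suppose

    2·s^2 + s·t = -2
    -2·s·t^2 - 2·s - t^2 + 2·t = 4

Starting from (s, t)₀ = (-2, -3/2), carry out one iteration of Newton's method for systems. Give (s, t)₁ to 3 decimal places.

At (-2, -3/2): F = (13.000, 3.750).
Jacobian J = [[4·s + t, s], [-2·t^2 - 2, -4·s·t - 2·t + 2]].
At the point, J = [[-9.500, -2.000], [-6.500, -7.000]] (det J = 53.500).
Solving J·Δ = −F gives Δ = (1.561, -0.914).
Then the next iterate is (s, t)₁ = (-0.439, -2.414).

(-0.439, -2.414)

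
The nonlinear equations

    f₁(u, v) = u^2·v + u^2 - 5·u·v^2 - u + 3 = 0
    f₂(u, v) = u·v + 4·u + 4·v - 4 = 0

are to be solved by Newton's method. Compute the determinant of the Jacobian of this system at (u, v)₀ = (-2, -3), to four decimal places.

J = [[2·u·v + 2·u - 5·v^2 - 1, u^2 - 10·u·v], [v + 4, u + 4]].
At the point, J = [[-38.0000, -56.0000], [1.0000, 2.0000]].
det J = -20.0000.

-20.0000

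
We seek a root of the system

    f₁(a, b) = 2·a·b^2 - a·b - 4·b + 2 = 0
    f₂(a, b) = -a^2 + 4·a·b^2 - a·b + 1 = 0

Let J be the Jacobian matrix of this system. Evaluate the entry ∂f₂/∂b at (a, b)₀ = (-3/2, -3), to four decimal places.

37.5000

∂f₂/∂b = 8·a·b - a.
At (-3/2, -3) this is 37.5000.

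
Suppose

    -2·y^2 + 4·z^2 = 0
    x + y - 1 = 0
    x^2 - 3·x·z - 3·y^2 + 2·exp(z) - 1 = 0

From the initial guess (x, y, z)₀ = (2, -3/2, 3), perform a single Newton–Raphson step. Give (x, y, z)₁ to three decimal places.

At (2, -3/2, 3): F = (31.500, -0.500, 18.42107).
Jacobian J = [[0, -4·y, 8·z], [1, 1, 0], [2·x - 3·z, -6·y, -3·x + 2·exp(z)]].
At the point, J = [[0.000, 6.000, 24.000], [1.000, 1.000, 0.000], [-5.000, 9.000, 34.17107]] (det J = 130.97356).
Solving J·Δ = −F gives Δ = (-4.801, 5.301, -2.638).
Then the next iterate is (x, y, z)₁ = (-2.801, 3.801, 0.362).

(-2.801, 3.801, 0.362)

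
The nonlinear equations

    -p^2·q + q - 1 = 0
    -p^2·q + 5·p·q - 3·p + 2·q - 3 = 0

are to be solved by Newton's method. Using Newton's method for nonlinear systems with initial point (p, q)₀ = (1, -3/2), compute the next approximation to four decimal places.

At (1, -3/2): F = (-1.0000, -15.0000).
Jacobian J = [[-2·p·q, -p^2 + 1], [-2·p·q + 5·q - 3, -p^2 + 5·p + 2]].
At the point, J = [[3.0000, 0.0000], [-7.5000, 6.0000]] (det J = 18.0000).
Solving J·Δ = −F gives Δ = (0.3333, 2.9167).
Then the next iterate is (p, q)₁ = (1.3333, 1.4167).

(1.3333, 1.4167)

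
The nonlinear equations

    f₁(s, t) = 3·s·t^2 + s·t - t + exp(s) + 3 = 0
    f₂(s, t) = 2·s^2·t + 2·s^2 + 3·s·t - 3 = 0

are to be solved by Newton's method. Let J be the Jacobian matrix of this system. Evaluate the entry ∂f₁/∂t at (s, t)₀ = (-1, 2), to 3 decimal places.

-14.000

∂f₁/∂t = 6·s·t + s - 1.
At (-1, 2) this is -14.000.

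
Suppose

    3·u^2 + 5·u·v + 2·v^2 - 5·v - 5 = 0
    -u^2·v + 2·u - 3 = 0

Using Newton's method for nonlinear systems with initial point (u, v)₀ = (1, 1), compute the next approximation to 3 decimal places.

At (1, 1): F = (0.000, -2.000).
Jacobian J = [[6·u + 5·v, 5·u + 4·v - 5], [-2·u·v + 2, -u^2]].
At the point, J = [[11.000, 4.000], [0.000, -1.000]] (det J = -11.000).
Solving J·Δ = −F gives Δ = (0.727, -2.000).
Then the next iterate is (u, v)₁ = (1.727, -1.000).

(1.727, -1.000)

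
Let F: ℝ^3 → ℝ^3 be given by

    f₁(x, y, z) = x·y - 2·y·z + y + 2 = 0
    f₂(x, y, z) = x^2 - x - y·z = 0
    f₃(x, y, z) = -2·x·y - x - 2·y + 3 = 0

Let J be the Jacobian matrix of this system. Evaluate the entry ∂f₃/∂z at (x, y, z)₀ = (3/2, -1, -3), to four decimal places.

∂f₃/∂z = 0.
At (3/2, -1, -3) this is 0.0000.

0.0000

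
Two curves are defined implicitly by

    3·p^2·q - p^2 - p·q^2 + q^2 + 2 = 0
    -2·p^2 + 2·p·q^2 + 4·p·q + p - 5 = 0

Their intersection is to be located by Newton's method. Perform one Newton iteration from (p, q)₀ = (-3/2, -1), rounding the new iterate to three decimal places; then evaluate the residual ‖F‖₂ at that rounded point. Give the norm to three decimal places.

66.824

At (-3/2, -1): F = (-4.500, -8.000).
Jacobian J = [[6·p·q - 2·p - q^2, 3·p^2 - 2·p·q + 2·q], [-4·p + 2·q^2 + 4·q + 1, 4·p·q + 4·p]].
At the point, J = [[11.000, 1.750], [5.000, 0.000]] (det J = -8.750).
Solving J·Δ = −F gives Δ = (1.600, -7.486).
Then the next iterate is (p, q)₁ = (0.100, -8.486).
Re-evaluating at (0.100, -8.486): F = (66.54640, 6.08804), so ‖F‖₂ = 66.824.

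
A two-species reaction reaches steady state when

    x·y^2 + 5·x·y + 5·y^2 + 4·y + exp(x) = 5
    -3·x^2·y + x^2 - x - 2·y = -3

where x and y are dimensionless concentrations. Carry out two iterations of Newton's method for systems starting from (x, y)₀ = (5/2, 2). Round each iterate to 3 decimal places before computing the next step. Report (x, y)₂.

(0.628, 0.806)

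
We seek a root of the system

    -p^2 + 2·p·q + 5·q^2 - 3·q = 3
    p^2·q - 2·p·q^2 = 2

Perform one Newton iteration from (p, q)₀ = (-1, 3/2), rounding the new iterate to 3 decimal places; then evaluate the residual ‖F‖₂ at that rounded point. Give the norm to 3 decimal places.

At (-1, 3/2): F = (-0.250, 4.000).
Jacobian J = [[-2·p + 2·q, 2·p + 10·q - 3], [2·p·q - 2·q^2, p^2 - 4·p·q]].
At the point, J = [[5.000, 10.000], [-7.500, 7.000]] (det J = 110.000).
Solving J·Δ = −F gives Δ = (0.380, -0.165).
Then the next iterate is (p, q)₁ = (-0.620, 1.335).
Re-evaluating at (-0.620, 1.335): F = (-0.13367, 0.72313), so ‖F‖₂ = 0.735.

0.735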